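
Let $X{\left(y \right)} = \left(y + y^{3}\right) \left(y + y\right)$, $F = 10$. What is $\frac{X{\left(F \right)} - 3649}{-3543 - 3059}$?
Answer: $- \frac{16551}{6602} \approx -2.507$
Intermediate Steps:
$X{\left(y \right)} = 2 y \left(y + y^{3}\right)$ ($X{\left(y \right)} = \left(y + y^{3}\right) 2 y = 2 y \left(y + y^{3}\right)$)
$\frac{X{\left(F \right)} - 3649}{-3543 - 3059} = \frac{2 \cdot 10^{2} \left(1 + 10^{2}\right) - 3649}{-3543 - 3059} = \frac{2 \cdot 100 \left(1 + 100\right) - 3649}{-6602} = \left(2 \cdot 100 \cdot 101 - 3649\right) \left(- \frac{1}{6602}\right) = \left(20200 - 3649\right) \left(- \frac{1}{6602}\right) = 16551 \left(- \frac{1}{6602}\right) = - \frac{16551}{6602}$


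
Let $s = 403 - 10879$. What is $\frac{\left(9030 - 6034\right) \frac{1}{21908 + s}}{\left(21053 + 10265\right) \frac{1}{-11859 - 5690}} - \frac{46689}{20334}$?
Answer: $- \frac{105863314825}{43334099188} \approx -2.443$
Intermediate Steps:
$s = -10476$
$\frac{\left(9030 - 6034\right) \frac{1}{21908 + s}}{\left(21053 + 10265\right) \frac{1}{-11859 - 5690}} - \frac{46689}{20334} = \frac{\left(9030 - 6034\right) \frac{1}{21908 - 10476}}{\left(21053 + 10265\right) \frac{1}{-11859 - 5690}} - \frac{46689}{20334} = \frac{\left(9030 - 6034\right) \frac{1}{11432}}{31318 \frac{1}{-17549}} - \frac{15563}{6778} = \frac{2996 \cdot \frac{1}{11432}}{31318 \left(- \frac{1}{17549}\right)} - \frac{15563}{6778} = \frac{749}{2858 \left(- \frac{4474}{2507}\right)} - \frac{15563}{6778} = \frac{749}{2858} \left(- \frac{2507}{4474}\right) - \frac{15563}{6778} = - \frac{1877743}{12786692} - \frac{15563}{6778} = - \frac{105863314825}{43334099188}$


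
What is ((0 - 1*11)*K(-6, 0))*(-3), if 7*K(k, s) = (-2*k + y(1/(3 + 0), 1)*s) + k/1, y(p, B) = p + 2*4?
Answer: 198/7 ≈ 28.286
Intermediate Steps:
y(p, B) = 8 + p (y(p, B) = p + 8 = 8 + p)
K(k, s) = -k/7 + 25*s/21 (K(k, s) = ((-2*k + (8 + 1/(3 + 0))*s) + k/1)/7 = ((-2*k + (8 + 1/3)*s) + k*1)/7 = ((-2*k + (8 + ⅓)*s) + k)/7 = ((-2*k + 25*s/3) + k)/7 = (-k + 25*s/3)/7 = -k/7 + 25*s/21)
((0 - 1*11)*K(-6, 0))*(-3) = ((0 - 1*11)*(-⅐*(-6) + (25/21)*0))*(-3) = ((0 - 11)*(6/7 + 0))*(-3) = -11*6/7*(-3) = -66/7*(-3) = 198/7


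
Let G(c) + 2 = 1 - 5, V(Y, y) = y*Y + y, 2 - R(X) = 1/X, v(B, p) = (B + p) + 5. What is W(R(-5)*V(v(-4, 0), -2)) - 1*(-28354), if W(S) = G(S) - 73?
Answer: 28275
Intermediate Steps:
v(B, p) = 5 + B + p
R(X) = 2 - 1/X
V(Y, y) = y + Y*y (V(Y, y) = Y*y + y = y + Y*y)
G(c) = -6 (G(c) = -2 + (1 - 5) = -2 - 4 = -6)
W(S) = -79 (W(S) = -6 - 73 = -79)
W(R(-5)*V(v(-4, 0), -2)) - 1*(-28354) = -79 - 1*(-28354) = -79 + 28354 = 28275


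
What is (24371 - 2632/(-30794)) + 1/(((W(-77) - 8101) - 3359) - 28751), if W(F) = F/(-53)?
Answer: 799679630786877/32812639082 ≈ 24371.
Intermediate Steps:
W(F) = -F/53 (W(F) = F*(-1/53) = -F/53)
(24371 - 2632/(-30794)) + 1/(((W(-77) - 8101) - 3359) - 28751) = (24371 - 2632/(-30794)) + 1/(((-1/53*(-77) - 8101) - 3359) - 28751) = (24371 - 2632*(-1/30794)) + 1/(((77/53 - 8101) - 3359) - 28751) = (24371 + 1316/15397) + 1/((-429276/53 - 3359) - 28751) = 375241603/15397 + 1/(-607303/53 - 28751) = 375241603/15397 + 1/(-2131106/53) = 375241603/15397 - 53/2131106 = 799679630786877/32812639082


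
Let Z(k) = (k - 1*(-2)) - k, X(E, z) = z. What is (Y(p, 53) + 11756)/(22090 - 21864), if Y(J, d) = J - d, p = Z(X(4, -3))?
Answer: 11705/226 ≈ 51.792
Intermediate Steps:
Z(k) = 2 (Z(k) = (k + 2) - k = (2 + k) - k = 2)
p = 2
(Y(p, 53) + 11756)/(22090 - 21864) = ((2 - 1*53) + 11756)/(22090 - 21864) = ((2 - 53) + 11756)/226 = (-51 + 11756)*(1/226) = 11705*(1/226) = 11705/226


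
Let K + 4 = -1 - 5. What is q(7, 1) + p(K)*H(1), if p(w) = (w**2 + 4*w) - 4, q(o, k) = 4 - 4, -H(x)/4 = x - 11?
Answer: 2240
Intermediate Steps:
H(x) = 44 - 4*x (H(x) = -4*(x - 11) = -4*(-11 + x) = 44 - 4*x)
K = -10 (K = -4 + (-1 - 5) = -4 - 6 = -10)
q(o, k) = 0
p(w) = -4 + w**2 + 4*w
q(7, 1) + p(K)*H(1) = 0 + (-4 + (-10)**2 + 4*(-10))*(44 - 4*1) = 0 + (-4 + 100 - 40)*(44 - 4) = 0 + 56*40 = 0 + 2240 = 2240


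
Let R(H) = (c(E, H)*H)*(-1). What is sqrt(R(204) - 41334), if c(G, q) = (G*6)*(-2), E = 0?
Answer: 83*I*sqrt(6) ≈ 203.31*I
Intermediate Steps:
c(G, q) = -12*G (c(G, q) = (6*G)*(-2) = -12*G)
R(H) = 0 (R(H) = ((-12*0)*H)*(-1) = (0*H)*(-1) = 0*(-1) = 0)
sqrt(R(204) - 41334) = sqrt(0 - 41334) = sqrt(-41334) = 83*I*sqrt(6)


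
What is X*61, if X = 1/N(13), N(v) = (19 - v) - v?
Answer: -61/7 ≈ -8.7143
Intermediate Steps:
N(v) = 19 - 2*v
X = -⅐ (X = 1/(19 - 2*13) = 1/(19 - 26) = 1/(-7) = -⅐ ≈ -0.14286)
X*61 = -⅐*61 = -61/7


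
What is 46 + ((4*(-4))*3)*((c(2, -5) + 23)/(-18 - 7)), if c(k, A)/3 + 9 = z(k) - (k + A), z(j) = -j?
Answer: 1102/25 ≈ 44.080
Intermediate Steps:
c(k, A) = -27 - 6*k - 3*A (c(k, A) = -27 + 3*(-k - (k + A)) = -27 + 3*(-k - (A + k)) = -27 + 3*(-k + (-A - k)) = -27 + 3*(-A - 2*k) = -27 + (-6*k - 3*A) = -27 - 6*k - 3*A)
46 + ((4*(-4))*3)*((c(2, -5) + 23)/(-18 - 7)) = 46 + ((4*(-4))*3)*(((-27 - 6*2 - 3*(-5)) + 23)/(-18 - 7)) = 46 + (-16*3)*(((-27 - 12 + 15) + 23)/(-25)) = 46 - 48*(-24 + 23)*(-1)/25 = 46 - (-48)*(-1)/25 = 46 - 48*1/25 = 46 - 48/25 = 1102/25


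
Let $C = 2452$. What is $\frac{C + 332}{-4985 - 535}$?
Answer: $- \frac{58}{115} \approx -0.50435$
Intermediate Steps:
$\frac{C + 332}{-4985 - 535} = \frac{2452 + 332}{-4985 - 535} = \frac{2784}{-5520} = 2784 \left(- \frac{1}{5520}\right) = - \frac{58}{115}$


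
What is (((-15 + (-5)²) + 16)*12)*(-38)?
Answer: -11856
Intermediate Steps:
(((-15 + (-5)²) + 16)*12)*(-38) = (((-15 + 25) + 16)*12)*(-38) = ((10 + 16)*12)*(-38) = (26*12)*(-38) = 312*(-38) = -11856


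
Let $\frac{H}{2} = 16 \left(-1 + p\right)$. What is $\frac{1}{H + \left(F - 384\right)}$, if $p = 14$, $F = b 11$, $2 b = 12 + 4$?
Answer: $\frac{1}{120} \approx 0.0083333$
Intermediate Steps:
$b = 8$ ($b = \frac{12 + 4}{2} = \frac{1}{2} \cdot 16 = 8$)
$F = 88$ ($F = 8 \cdot 11 = 88$)
$H = 416$ ($H = 2 \cdot 16 \left(-1 + 14\right) = 2 \cdot 16 \cdot 13 = 2 \cdot 208 = 416$)
$\frac{1}{H + \left(F - 384\right)} = \frac{1}{416 + \left(88 - 384\right)} = \frac{1}{416 - 296} = \frac{1}{120}$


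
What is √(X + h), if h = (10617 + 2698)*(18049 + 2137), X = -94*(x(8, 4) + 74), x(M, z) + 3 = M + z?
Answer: 2*√67192197 ≈ 16394.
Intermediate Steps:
x(M, z) = -3 + M + z (x(M, z) = -3 + (M + z) = -3 + M + z)
X = -7802 (X = -94*((-3 + 8 + 4) + 74) = -94*(9 + 74) = -94*83 = -7802)
h = 268776590 (h = 13315*20186 = 268776590)
√(X + h) = √(-7802 + 268776590) = √268768788 = 2*√67192197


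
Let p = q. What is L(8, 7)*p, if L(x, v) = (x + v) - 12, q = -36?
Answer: -108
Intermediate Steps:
p = -36
L(x, v) = -12 + v + x (L(x, v) = (v + x) - 12 = -12 + v + x)
L(8, 7)*p = (-12 + 7 + 8)*(-36) = 3*(-36) = -108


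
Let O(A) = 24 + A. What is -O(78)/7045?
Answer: -102/7045 ≈ -0.014478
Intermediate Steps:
-O(78)/7045 = -(24 + 78)/7045 = -102/7045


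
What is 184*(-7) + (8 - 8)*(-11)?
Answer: -1288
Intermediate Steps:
184*(-7) + (8 - 8)*(-11) = -1288 + 0*(-11) = -1288 + 0 = -1288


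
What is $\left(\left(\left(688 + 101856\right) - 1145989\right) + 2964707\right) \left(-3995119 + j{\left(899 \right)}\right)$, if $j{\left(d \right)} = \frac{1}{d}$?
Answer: $- \frac{6900427615918760}{899} \approx -7.6757 \cdot 10^{12}$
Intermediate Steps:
$\left(\left(\left(688 + 101856\right) - 1145989\right) + 2964707\right) \left(-3995119 + j{\left(899 \right)}\right) = \left(\left(\left(688 + 101856\right) - 1145989\right) + 2964707\right) \left(-3995119 + \frac{1}{899}\right) = \left(\left(102544 - 1145989\right) + 2964707\right) \left(-3995119 + \frac{1}{899}\right) = \left(-1043445 + 2964707\right) \left(- \frac{3591611980}{899}\right) = 1921262 \left(- \frac{3591611980}{899}\right) = - \frac{6900427615918760}{899}$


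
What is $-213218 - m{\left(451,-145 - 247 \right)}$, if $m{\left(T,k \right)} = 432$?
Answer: $-213650$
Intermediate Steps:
$-213218 - m{\left(451,-145 - 247 \right)} = -213218 - 432 = -213650$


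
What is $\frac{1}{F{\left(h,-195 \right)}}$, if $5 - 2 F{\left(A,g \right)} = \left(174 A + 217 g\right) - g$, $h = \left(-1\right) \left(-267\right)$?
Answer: $- \frac{2}{4333} \approx -0.00046157$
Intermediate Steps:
$h = 267$
$F{\left(A,g \right)} = \frac{5}{2} - 108 g - 87 A$ ($F{\left(A,g \right)} = \frac{5}{2} - \frac{\left(174 A + 217 g\right) - g}{2} = \frac{5}{2} - \frac{174 A + 216 g}{2} = \frac{5}{2} - \left(87 A + 108 g\right) = \frac{5}{2} - 108 g - 87 A$)
$\frac{1}{F{\left(h,-195 \right)}} = \frac{1}{\frac{5}{2} - -21060 - 23229} = \frac{1}{\frac{5}{2} + 21060 - 23229} = \frac{1}{- \frac{4333}{2}} = - \frac{2}{4333}$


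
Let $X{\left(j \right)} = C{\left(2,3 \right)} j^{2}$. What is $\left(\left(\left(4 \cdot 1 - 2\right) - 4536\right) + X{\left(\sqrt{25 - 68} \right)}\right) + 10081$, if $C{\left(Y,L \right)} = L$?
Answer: $5418$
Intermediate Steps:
$X{\left(j \right)} = 3 j^{2}$
$\left(\left(\left(4 \cdot 1 - 2\right) - 4536\right) + X{\left(\sqrt{25 - 68} \right)}\right) + 10081 = \left(\left(\left(4 \cdot 1 - 2\right) - 4536\right) + 3 \left(\sqrt{25 - 68}\right)^{2}\right) + 10081 = \left(\left(\left(4 - 2\right) - 4536\right) + 3 \left(\sqrt{-43}\right)^{2}\right) + 10081 = \left(\left(2 - 4536\right) + 3 \left(i \sqrt{43}\right)^{2}\right) + 10081 = \left(-4534 + 3 \left(-43\right)\right) + 10081 = \left(-4534 - 129\right) + 10081 = -4663 + 10081 = 5418$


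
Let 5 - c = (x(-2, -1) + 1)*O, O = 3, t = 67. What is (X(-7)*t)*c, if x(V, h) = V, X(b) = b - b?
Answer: 0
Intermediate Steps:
X(b) = 0
c = 8 (c = 5 - (-2 + 1)*3 = 5 - (-1)*3 = 5 - 1*(-3) = 5 + 3 = 8)
(X(-7)*t)*c = (0*67)*8 = 0*8 = 0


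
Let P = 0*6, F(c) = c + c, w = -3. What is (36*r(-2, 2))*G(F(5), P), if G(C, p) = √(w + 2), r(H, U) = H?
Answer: -72*I ≈ -72.0*I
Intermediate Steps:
F(c) = 2*c
P = 0
G(C, p) = I (G(C, p) = √(-3 + 2) = √(-1) = I)
(36*r(-2, 2))*G(F(5), P) = (36*(-2))*I = -72*I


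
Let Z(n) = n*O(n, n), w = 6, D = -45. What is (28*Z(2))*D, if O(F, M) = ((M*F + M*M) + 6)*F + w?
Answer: -85680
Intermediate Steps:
O(F, M) = 6 + F*(6 + M² + F*M) (O(F, M) = ((M*F + M*M) + 6)*F + 6 = ((F*M + M²) + 6)*F + 6 = ((M² + F*M) + 6)*F + 6 = (6 + M² + F*M)*F + 6 = F*(6 + M² + F*M) + 6 = 6 + F*(6 + M² + F*M))
Z(n) = n*(6 + 2*n³ + 6*n) (Z(n) = n*(6 + 6*n + n*n² + n*n²) = n*(6 + 6*n + n³ + n³) = n*(6 + 2*n³ + 6*n))
(28*Z(2))*D = (28*(2*2*(3 + 2³ + 3*2)))*(-45) = (28*(2*2*(3 + 8 + 6)))*(-45) = (28*(2*2*17))*(-45) = (28*68)*(-45) = 1904*(-45) = -85680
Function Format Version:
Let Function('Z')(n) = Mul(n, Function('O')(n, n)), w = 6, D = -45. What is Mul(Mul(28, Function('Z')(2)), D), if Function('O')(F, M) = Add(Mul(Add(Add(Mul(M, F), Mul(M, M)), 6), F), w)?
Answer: -85680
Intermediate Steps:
Function('O')(F, M) = Add(6, Mul(F, Add(6, Pow(M, 2), Mul(F, M)))) (Function('O')(F, M) = Add(Mul(Add(Add(Mul(M, F), Mul(M, M)), 6), F), 6) = Add(Mul(Add(Add(Mul(F, M), Pow(M, 2)), 6), F), 6) = Add(Mul(Add(Add(Pow(M, 2), Mul(F, M)), 6), F), 6) = Add(Mul(Add(6, Pow(M, 2), Mul(F, M)), F), 6) = Add(Mul(F, Add(6, Pow(M, 2), Mul(F, M))), 6) = Add(6, Mul(F, Add(6, Pow(M, 2), Mul(F, M)))))
Function('Z')(n) = Mul(n, Add(6, Mul(2, Pow(n, 3)), Mul(6, n))) (Function('Z')(n) = Mul(n, Add(6, Mul(6, n), Mul(n, Pow(n, 2)), Mul(n, Pow(n, 2)))) = Mul(n, Add(6, Mul(6, n), Pow(n, 3), Pow(n, 3))) = Mul(n, Add(6, Mul(2, Pow(n, 3)), Mul(6, n))))
Mul(Mul(28, Function('Z')(2)), D) = Mul(Mul(28, Mul(2, 2, Add(3, Pow(2, 3), Mul(3, 2)))), -45) = Mul(Mul(28, Mul(2, 2, Add(3, 8, 6))), -45) = Mul(Mul(28, Mul(2, 2, 17)), -45) = Mul(Mul(28, 68), -45) = Mul(1904, -45) = -85680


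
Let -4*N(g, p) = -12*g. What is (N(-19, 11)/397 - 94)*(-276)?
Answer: 10315500/397 ≈ 25984.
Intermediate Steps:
N(g, p) = 3*g (N(g, p) = -(-3)*g = 3*g)
(N(-19, 11)/397 - 94)*(-276) = ((3*(-19))/397 - 94)*(-276) = (-57*1/397 - 94)*(-276) = (-57/397 - 94)*(-276) = -37375/397*(-276) = 10315500/397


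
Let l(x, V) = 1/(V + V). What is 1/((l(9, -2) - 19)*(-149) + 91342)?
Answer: 4/376841 ≈ 1.0615e-5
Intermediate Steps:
l(x, V) = 1/(2*V)
1/((l(9, -2) - 19)*(-149) + 91342) = 1/(((½)/(-2) - 19)*(-149) + 91342) = 1/(((½)*(-½) - 19)*(-149) + 91342) = 1/((-¼ - 19)*(-149) + 91342) = 1/(-77/4*(-149) + 91342) = 1/(11473/4 + 91342) = 1/(376841/4) = 4/376841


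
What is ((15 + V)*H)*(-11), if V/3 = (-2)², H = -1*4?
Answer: 1188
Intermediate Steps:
H = -4
V = 12 (V = 3*(-2)² = 3*4 = 12)
((15 + V)*H)*(-11) = ((15 + 12)*(-4))*(-11) = (27*(-4))*(-11) = -108*(-11) = 1188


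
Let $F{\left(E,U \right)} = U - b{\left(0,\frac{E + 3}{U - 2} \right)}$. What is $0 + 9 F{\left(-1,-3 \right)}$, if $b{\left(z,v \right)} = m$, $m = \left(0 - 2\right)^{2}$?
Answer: $-63$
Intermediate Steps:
$m = 4$ ($m = \left(-2\right)^{2} = 4$)
$b{\left(z,v \right)} = 4$
$F{\left(E,U \right)} = -4 + U$ ($F{\left(E,U \right)} = U - 4 = -4 + U$)
$0 + 9 F{\left(-1,-3 \right)} = 0 + 9 \left(-4 - 3\right) = 0 + 9 \left(-7\right) = 0 - 63 = -63$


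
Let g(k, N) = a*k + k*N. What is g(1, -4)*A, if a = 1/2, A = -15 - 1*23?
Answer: 133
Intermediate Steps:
A = -38 (A = -15 - 23 = -38)
a = 1/2 ≈ 0.50000
g(k, N) = k/2 + N*k (g(k, N) = k/2 + k*N = k/2 + N*k)
g(1, -4)*A = (1*(1/2 - 4))*(-38) = (1*(-7/2))*(-38) = -7/2*(-38) = 133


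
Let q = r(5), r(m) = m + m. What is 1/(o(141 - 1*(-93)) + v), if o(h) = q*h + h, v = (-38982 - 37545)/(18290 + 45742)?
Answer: 21344/54913947 ≈ 0.00038868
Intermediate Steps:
r(m) = 2*m
q = 10 (q = 2*5 = 10)
v = -25509/21344 (v = -76527/64032 = -76527*1/64032 = -25509/21344 ≈ -1.1951)
o(h) = 11*h (o(h) = 10*h + h = 11*h)
1/(o(141 - 1*(-93)) + v) = 1/(11*(141 - 1*(-93)) - 25509/21344) = 1/(11*(141 + 93) - 25509/21344) = 1/(11*234 - 25509/21344) = 1/(2574 - 25509/21344) = 1/(54913947/21344) = 21344/54913947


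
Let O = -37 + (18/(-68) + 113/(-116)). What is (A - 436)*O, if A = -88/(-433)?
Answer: 209254425/12557 ≈ 16664.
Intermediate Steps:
A = 88/433 (A = -88*(-1/433) = 88/433 ≈ 0.20323)
O = -75407/1972 (O = -37 + (18*(-1/68) + 113*(-1/116)) = -37 + (-9/34 - 113/116) = -37 - 2443/1972 = -75407/1972 ≈ -38.239)
(A - 436)*O = (88/433 - 436)*(-75407/1972) = -188700/433*(-75407/1972) = 209254425/12557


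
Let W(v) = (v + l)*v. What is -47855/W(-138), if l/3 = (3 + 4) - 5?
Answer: -47855/18216 ≈ -2.6271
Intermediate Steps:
l = 6 (l = 3*((3 + 4) - 5) = 3*(7 - 5) = 3*2 = 6)
W(v) = v*(6 + v) (W(v) = (v + 6)*v = (6 + v)*v = v*(6 + v))
-47855/W(-138) = -47855*(-1/(138*(6 - 138))) = -47855/((-138*(-132))) = -47855/18216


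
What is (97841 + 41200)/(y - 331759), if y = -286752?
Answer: -139041/618511 ≈ -0.22480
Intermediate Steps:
(97841 + 41200)/(y - 331759) = (97841 + 41200)/(-286752 - 331759) = 139041/(-618511) = 139041*(-1/618511) = -139041/618511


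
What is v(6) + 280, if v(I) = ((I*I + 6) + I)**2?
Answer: 2584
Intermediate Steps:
v(I) = (6 + I + I**2)**2 (v(I) = ((I**2 + 6) + I)**2 = ((6 + I**2) + I)**2 = (6 + I + I**2)**2)
v(6) + 280 = (6 + 6 + 6**2)**2 + 280 = (6 + 6 + 36)**2 + 280 = 48**2 + 280 = 2304 + 280 = 2584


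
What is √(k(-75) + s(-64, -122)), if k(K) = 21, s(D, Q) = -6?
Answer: √15 ≈ 3.8730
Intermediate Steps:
√(k(-75) + s(-64, -122)) = √(21 - 6) = √15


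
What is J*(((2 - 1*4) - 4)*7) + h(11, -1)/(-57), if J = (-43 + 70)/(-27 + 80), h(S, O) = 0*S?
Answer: -1134/53 ≈ -21.396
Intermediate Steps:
h(S, O) = 0
J = 27/53 ≈ 0.50943
J*(((2 - 1*4) - 4)*7) + h(11, -1)/(-57) = 27*(((2 - 1*4) - 4)*7)/53 + 0/(-57) = 27*(((2 - 4) - 4)*7)/53 + 0*(-1/57) = 27*((-2 - 4)*7)/53 + 0 = 27*(-6*7)/53 + 0 = (27/53)*(-42) + 0 = -1134/53 + 0 = -1134/53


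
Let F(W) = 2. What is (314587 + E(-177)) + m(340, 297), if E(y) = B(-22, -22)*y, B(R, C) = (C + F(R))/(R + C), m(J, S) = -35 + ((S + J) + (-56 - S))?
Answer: 3462311/11 ≈ 3.1476e+5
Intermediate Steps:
m(J, S) = -91 + J (m(J, S) = -35 + ((J + S) + (-56 - S)) = -35 + (-56 + J) = -91 + J)
B(R, C) = (2 + C)/(C + R) (B(R, C) = (C + 2)/(R + C) = (2 + C)/(C + R))
E(y) = 5*y/11 (E(y) = ((2 - 22)/(-22 - 22))*y = (-20/(-44))*y = (-1/44*(-20))*y = 5*y/11)
(314587 + E(-177)) + m(340, 297) = (314587 + (5/11)*(-177)) + (-91 + 340) = (314587 - 885/11) + 249 = 3459572/11 + 249 = 3462311/11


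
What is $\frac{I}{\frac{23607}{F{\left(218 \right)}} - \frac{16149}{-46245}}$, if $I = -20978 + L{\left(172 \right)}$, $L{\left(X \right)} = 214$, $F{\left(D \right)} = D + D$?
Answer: $- \frac{139553598160}{366248893} \approx -381.03$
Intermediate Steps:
$F{\left(D \right)} = 2 D$
$I = -20764$ ($I = -20978 + 214 = -20764$)
$\frac{I}{\frac{23607}{F{\left(218 \right)}} - \frac{16149}{-46245}} = - \frac{20764}{\frac{23607}{2 \cdot 218} - \frac{16149}{-46245}} = - \frac{20764}{\frac{23607}{436} - - \frac{5383}{15415}} = - \frac{20764}{23607 \cdot \frac{1}{436} + \frac{5383}{15415}} = - \frac{20764}{\frac{23607}{436} + \frac{5383}{15415}} = - \frac{20764}{\frac{366248893}{6720940}} = \left(-20764\right) \frac{6720940}{366248893} = - \frac{139553598160}{366248893}$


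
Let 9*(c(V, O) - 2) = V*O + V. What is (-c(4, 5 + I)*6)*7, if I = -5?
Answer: -308/3 ≈ -102.67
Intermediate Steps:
c(V, O) = 2 + V/9 + O*V/9 (c(V, O) = 2 + (V*O + V)/9 = 2 + (O*V + V)/9 = 2 + (V + O*V)/9 = 2 + (V/9 + O*V/9) = 2 + V/9 + O*V/9)
(-c(4, 5 + I)*6)*7 = (-(2 + (⅑)*4 + (⅑)*(5 - 5)*4)*6)*7 = (-(2 + 4/9 + (⅑)*0*4)*6)*7 = (-(2 + 4/9 + 0)*6)*7 = (-1*22/9*6)*7 = -22/9*6*7 = -44/3*7 = -308/3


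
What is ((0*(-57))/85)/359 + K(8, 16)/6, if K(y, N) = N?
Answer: 8/3 ≈ 2.6667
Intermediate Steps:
((0*(-57))/85)/359 + K(8, 16)/6 = ((0*(-57))/85)/359 + 16/6 = (0*(1/85))*(1/359) + 16*(1/6) = 0*(1/359) + 8/3 = 0 + 8/3 = 8/3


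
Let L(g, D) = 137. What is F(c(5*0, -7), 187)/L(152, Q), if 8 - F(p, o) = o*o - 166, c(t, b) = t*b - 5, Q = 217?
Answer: -34795/137 ≈ -253.98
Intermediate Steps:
c(t, b) = -5 + b*t (c(t, b) = b*t - 5 = -5 + b*t)
F(p, o) = 174 - o**2 (F(p, o) = 8 - (o*o - 166) = 8 - (o**2 - 166) = 8 - (-166 + o**2) = 8 + (166 - o**2) = 174 - o**2)
F(c(5*0, -7), 187)/L(152, Q) = (174 - 1*187**2)/137 = (174 - 1*34969)*(1/137) = (174 - 34969)*(1/137) = -34795*1/137 = -34795/137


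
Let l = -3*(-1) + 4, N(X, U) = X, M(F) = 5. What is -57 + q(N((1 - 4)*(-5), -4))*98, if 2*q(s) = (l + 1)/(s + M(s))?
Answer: -187/5 ≈ -37.400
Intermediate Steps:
l = 7 (l = 3 + 4 = 7)
q(s) = 4/(5 + s) (q(s) = ((7 + 1)/(s + 5))/2 = (8/(5 + s))/2 = 4/(5 + s))
-57 + q(N((1 - 4)*(-5), -4))*98 = -57 + (4/(5 + (1 - 4)*(-5)))*98 = -57 + (4/(5 - 3*(-5)))*98 = -57 + (4/(5 + 15))*98 = -57 + (4/20)*98 = -57 + (4*(1/20))*98 = -57 + (⅕)*98 = -57 + 98/5 = -187/5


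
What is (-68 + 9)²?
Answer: 3481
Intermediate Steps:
(-68 + 9)² = (-59)² = 3481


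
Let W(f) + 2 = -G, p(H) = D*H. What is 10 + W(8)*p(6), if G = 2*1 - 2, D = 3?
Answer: -26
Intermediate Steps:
p(H) = 3*H
G = 0 (G = 2 - 2 = 0)
W(f) = -2 (W(f) = -2 - 1*0 = -2 + 0 = -2)
10 + W(8)*p(6) = 10 - 6*6 = 10 - 2*18 = 10 - 36 = -26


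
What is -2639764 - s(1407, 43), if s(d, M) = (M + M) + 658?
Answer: -2640508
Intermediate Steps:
s(d, M) = 658 + 2*M (s(d, M) = 2*M + 658 = 658 + 2*M)
-2639764 - s(1407, 43) = -2639764 - (658 + 2*43) = -2639764 - (658 + 86) = -2639764 - 1*744 = -2639764 - 744 = -2640508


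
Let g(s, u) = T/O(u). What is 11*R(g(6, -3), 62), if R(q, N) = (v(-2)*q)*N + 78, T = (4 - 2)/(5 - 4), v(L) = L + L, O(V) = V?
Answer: 8030/3 ≈ 2676.7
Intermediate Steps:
v(L) = 2*L
T = 2 (T = 2/1 = 2*1 = 2)
g(s, u) = 2/u
R(q, N) = 78 - 4*N*q (R(q, N) = ((2*(-2))*q)*N + 78 = (-4*q)*N + 78 = -4*N*q + 78 = 78 - 4*N*q)
11*R(g(6, -3), 62) = 11*(78 - 4*62*2/(-3)) = 11*(78 - 4*62*2*(-1/3)) = 11*(78 - 4*62*(-2/3)) = 11*(78 + 496/3) = 11*(730/3) = 8030/3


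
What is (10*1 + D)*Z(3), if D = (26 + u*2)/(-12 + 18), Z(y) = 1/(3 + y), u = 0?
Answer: 43/18 ≈ 2.3889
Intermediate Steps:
D = 13/3 (D = (26 + 0*2)/(-12 + 18) = (26 + 0)/6 = 26*(⅙) = 13/3 ≈ 4.3333)
(10*1 + D)*Z(3) = (10*1 + 13/3)/(3 + 3) = (10 + 13/3)/6 = (43/3)*(⅙) = 43/18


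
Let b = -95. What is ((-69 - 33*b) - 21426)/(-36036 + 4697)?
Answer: 18360/31339 ≈ 0.58585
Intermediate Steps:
((-69 - 33*b) - 21426)/(-36036 + 4697) = ((-69 - 33*(-95)) - 21426)/(-36036 + 4697) = ((-69 + 3135) - 21426)/(-31339) = (3066 - 21426)*(-1/31339) = -18360*(-1/31339) = 18360/31339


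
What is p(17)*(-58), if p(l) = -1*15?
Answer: 870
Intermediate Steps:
p(l) = -15
p(17)*(-58) = -15*(-58) = 870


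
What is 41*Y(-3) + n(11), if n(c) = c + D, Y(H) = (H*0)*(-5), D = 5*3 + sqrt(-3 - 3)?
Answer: 26 + I*sqrt(6) ≈ 26.0 + 2.4495*I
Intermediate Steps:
D = 15 + I*sqrt(6) (D = 15 + sqrt(-6) = 15 + I*sqrt(6) ≈ 15.0 + 2.4495*I)
Y(H) = 0 (Y(H) = 0*(-5) = 0)
n(c) = 15 + c + I*sqrt(6) (n(c) = c + (15 + I*sqrt(6)) = 15 + c + I*sqrt(6))
41*Y(-3) + n(11) = 41*0 + (15 + 11 + I*sqrt(6)) = 0 + (26 + I*sqrt(6)) = 26 + I*sqrt(6)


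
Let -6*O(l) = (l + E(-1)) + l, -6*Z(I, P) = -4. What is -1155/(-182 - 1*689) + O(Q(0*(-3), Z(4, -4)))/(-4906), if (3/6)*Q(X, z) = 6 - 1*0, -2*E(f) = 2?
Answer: 34018613/25638756 ≈ 1.3268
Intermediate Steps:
E(f) = -1 (E(f) = -1/2*2 = -1)
Z(I, P) = 2/3 (Z(I, P) = -1/6*(-4) = 2/3)
Q(X, z) = 12 (Q(X, z) = 2*(6 - 1*0) = 2*(6 + 0) = 2*6 = 12)
O(l) = 1/6 - l/3 (O(l) = -((l - 1) + l)/6 = -((-1 + l) + l)/6 = -(-1 + 2*l)/6 = 1/6 - l/3)
-1155/(-182 - 1*689) + O(Q(0*(-3), Z(4, -4)))/(-4906) = -1155/(-182 - 1*689) + (1/6 - 1/3*12)/(-4906) = -1155/(-182 - 689) + (1/6 - 4)*(-1/4906) = -1155/(-871) - 23/6*(-1/4906) = -1155*(-1/871) + 23/29436 = 1155/871 + 23/29436 = 34018613/25638756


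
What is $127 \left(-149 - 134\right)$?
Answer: $-35941$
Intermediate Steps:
$127 \left(-149 - 134\right) = 127 \left(-283\right) = -35941$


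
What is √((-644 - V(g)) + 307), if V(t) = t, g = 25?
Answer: I*√362 ≈ 19.026*I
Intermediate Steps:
√((-644 - V(g)) + 307) = √((-644 - 1*25) + 307) = √((-644 - 25) + 307) = √(-669 + 307) = √(-362) = I*√362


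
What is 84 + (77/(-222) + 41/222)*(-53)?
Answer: 3426/37 ≈ 92.595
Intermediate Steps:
84 + (77/(-222) + 41/222)*(-53) = 84 + (77*(-1/222) + 41*(1/222))*(-53) = 84 + (-77/222 + 41/222)*(-53) = 84 - 6/37*(-53) = 84 + 318/37 = 3426/37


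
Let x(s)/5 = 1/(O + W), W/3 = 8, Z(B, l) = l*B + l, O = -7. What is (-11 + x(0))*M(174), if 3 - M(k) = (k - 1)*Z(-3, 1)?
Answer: -63518/17 ≈ -3736.4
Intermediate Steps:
Z(B, l) = l + B*l (Z(B, l) = B*l + l = l + B*l)
W = 24 (W = 3*8 = 24)
x(s) = 5/17 (x(s) = 5/(-7 + 24) = 5/17)
M(k) = 1 + 2*k (M(k) = 3 - (k - 1)*1*(1 - 3) = 3 - (-1 + k)*1*(-2) = 3 - (-1 + k)*(-2) = 3 - (2 - 2*k) = 3 + (-2 + 2*k) = 1 + 2*k)
(-11 + x(0))*M(174) = (-11 + 5/17)*(1 + 2*174) = -182*(1 + 348)/17 = -182/17*349 = -63518/17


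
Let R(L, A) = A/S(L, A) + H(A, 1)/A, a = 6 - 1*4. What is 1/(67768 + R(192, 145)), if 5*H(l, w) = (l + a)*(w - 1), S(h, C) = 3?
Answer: 3/203449 ≈ 1.4746e-5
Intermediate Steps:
a = 2 (a = 6 - 4 = 2)
H(l, w) = (-1 + w)*(2 + l)/5 (H(l, w) = ((l + 2)*(w - 1))/5 = ((2 + l)*(-1 + w))/5 = ((-1 + w)*(2 + l))/5 = (-1 + w)*(2 + l)/5)
R(L, A) = A/3 (R(L, A) = A/3 + (-⅖ - A/5 + (⅖)*1 + (⅕)*A*1)/A = A*(⅓) + (-⅖ - A/5 + ⅖ + A/5)/A = A/3 + 0/A = A/3 + 0 = A/3)
1/(67768 + R(192, 145)) = 1/(67768 + (⅓)*145) = 1/(67768 + 145/3) = 1/(203449/3) = 3/203449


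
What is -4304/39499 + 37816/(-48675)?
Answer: -1703191384/1922613825 ≈ -0.88587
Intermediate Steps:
-4304/39499 + 37816/(-48675) = -4304*1/39499 + 37816*(-1/48675) = -4304/39499 - 37816/48675 = -1703191384/1922613825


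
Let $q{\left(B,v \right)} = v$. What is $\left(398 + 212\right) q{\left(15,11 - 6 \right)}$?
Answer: $3050$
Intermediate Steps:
$\left(398 + 212\right) q{\left(15,11 - 6 \right)} = \left(398 + 212\right) \left(11 - 6\right) = 610 \cdot 5 = 3050$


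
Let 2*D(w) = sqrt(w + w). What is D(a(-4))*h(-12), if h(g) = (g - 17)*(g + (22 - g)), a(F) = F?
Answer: -638*I*sqrt(2) ≈ -902.27*I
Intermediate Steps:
D(w) = sqrt(2)*sqrt(w)/2 (D(w) = sqrt(w + w)/2 = sqrt(2*w)/2 = (sqrt(2)*sqrt(w))/2 = sqrt(2)*sqrt(w)/2)
h(g) = -374 + 22*g (h(g) = (-17 + g)*22 = -374 + 22*g)
D(a(-4))*h(-12) = (sqrt(2)*sqrt(-4)/2)*(-374 + 22*(-12)) = (sqrt(2)*(2*I)/2)*(-374 - 264) = (I*sqrt(2))*(-638) = -638*I*sqrt(2)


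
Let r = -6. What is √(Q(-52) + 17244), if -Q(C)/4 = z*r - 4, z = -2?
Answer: 2*√4303 ≈ 131.19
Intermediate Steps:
Q(C) = -32 (Q(C) = -4*(-2*(-6) - 4) = -4*(12 - 4) = -4*8 = -32)
√(Q(-52) + 17244) = √(-32 + 17244) = √17212 = 2*√4303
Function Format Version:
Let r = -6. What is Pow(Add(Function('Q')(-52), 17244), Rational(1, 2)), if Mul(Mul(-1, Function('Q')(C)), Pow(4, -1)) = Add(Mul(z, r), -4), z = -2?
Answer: Mul(2, Pow(4303, Rational(1, 2))) ≈ 131.19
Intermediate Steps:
Function('Q')(C) = -32 (Function('Q')(C) = Mul(-4, Add(Mul(-2, -6), -4)) = Mul(-4, Add(12, -4)) = Mul(-4, 8) = -32)
Pow(Add(Function('Q')(-52), 17244), Rational(1, 2)) = Pow(Add(-32, 17244), Rational(1, 2)) = Pow(17212, Rational(1, 2)) = Mul(2, Pow(4303, Rational(1, 2)))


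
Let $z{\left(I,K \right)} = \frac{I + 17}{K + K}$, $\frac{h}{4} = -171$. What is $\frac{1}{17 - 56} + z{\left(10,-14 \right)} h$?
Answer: $\frac{180056}{273} \approx 659.55$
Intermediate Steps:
$h = -684$ ($h = 4 \left(-171\right) = -684$)
$z{\left(I,K \right)} = \frac{17 + I}{2 K}$
$\frac{1}{17 - 56} + z{\left(10,-14 \right)} h = \frac{1}{17 - 56} + \frac{17 + 10}{2 \left(-14\right)} \left(-684\right) = \frac{1}{-39} + \frac{1}{2} \left(- \frac{1}{14}\right) 27 \left(-684\right) = - \frac{1}{39} - - \frac{4617}{7} = - \frac{1}{39} + \frac{4617}{7} = \frac{180056}{273}$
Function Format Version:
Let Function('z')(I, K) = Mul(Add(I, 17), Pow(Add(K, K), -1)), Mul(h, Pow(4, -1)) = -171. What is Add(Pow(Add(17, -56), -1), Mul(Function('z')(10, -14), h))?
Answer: Rational(180056, 273) ≈ 659.55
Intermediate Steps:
h = -684 (h = Mul(4, -171) = -684)
Function('z')(I, K) = Mul(Rational(1, 2), Pow(K, -1), Add(17, I)) (Function('z')(I, K) = Mul(Add(17, I), Pow(Mul(2, K), -1)) = Mul(Add(17, I), Mul(Rational(1, 2), Pow(K, -1))) = Mul(Rational(1, 2), Pow(K, -1), Add(17, I)))
Add(Pow(Add(17, -56), -1), Mul(Function('z')(10, -14), h)) = Add(Pow(Add(17, -56), -1), Mul(Mul(Rational(1, 2), Pow(-14, -1), Add(17, 10)), -684)) = Add(Pow(-39, -1), Mul(Mul(Rational(1, 2), Rational(-1, 14), 27), -684)) = Add(Rational(-1, 39), Mul(Rational(-27, 28), -684)) = Add(Rational(-1, 39), Rational(4617, 7)) = Rational(180056, 273)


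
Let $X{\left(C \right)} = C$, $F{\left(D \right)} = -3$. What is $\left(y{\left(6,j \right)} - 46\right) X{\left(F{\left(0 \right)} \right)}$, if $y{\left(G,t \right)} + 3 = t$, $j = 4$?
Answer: $135$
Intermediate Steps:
$y{\left(G,t \right)} = -3 + t$
$\left(y{\left(6,j \right)} - 46\right) X{\left(F{\left(0 \right)} \right)} = \left(\left(-3 + 4\right) - 46\right) \left(-3\right) = \left(1 - 46\right) \left(-3\right) = \left(-45\right) \left(-3\right) = 135$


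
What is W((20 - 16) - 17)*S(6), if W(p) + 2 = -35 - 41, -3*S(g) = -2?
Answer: -52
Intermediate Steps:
S(g) = 2/3 (S(g) = -1/3*(-2) = 2/3)
W(p) = -78 (W(p) = -2 + (-35 - 41) = -2 - 76 = -78)
W((20 - 16) - 17)*S(6) = -78*2/3 = -52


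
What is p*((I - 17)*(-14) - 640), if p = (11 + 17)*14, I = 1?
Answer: -163072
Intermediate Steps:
p = 392 (p = 28*14 = 392)
p*((I - 17)*(-14) - 640) = 392*((1 - 17)*(-14) - 640) = 392*(-16*(-14) - 640) = 392*(224 - 640) = 392*(-416) = -163072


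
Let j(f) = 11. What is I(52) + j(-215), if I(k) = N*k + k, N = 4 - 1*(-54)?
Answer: 3079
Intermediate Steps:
N = 58 (N = 4 + 54 = 58)
I(k) = 59*k (I(k) = 58*k + k = 59*k)
I(52) + j(-215) = 59*52 + 11 = 3068 + 11 = 3079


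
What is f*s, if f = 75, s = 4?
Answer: 300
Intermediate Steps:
f*s = 75*4 = 300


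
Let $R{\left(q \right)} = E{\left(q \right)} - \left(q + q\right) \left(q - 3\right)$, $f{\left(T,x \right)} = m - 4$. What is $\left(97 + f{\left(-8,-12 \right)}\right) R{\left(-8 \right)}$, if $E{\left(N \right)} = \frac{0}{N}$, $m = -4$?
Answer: $-15664$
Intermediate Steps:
$E{\left(N \right)} = 0$
$f{\left(T,x \right)} = -8$ ($f{\left(T,x \right)} = -4 - 4 = -8$)
$R{\left(q \right)} = - 2 q \left(-3 + q\right)$ ($R{\left(q \right)} = 0 - \left(q + q\right) \left(q - 3\right) = 0 - 2 q \left(-3 + q\right) = - 2 q \left(-3 + q\right)$)
$\left(97 + f{\left(-8,-12 \right)}\right) R{\left(-8 \right)} = \left(97 - 8\right) 2 \left(-8\right) \left(3 - -8\right) = 89 \cdot 2 \left(-8\right) \left(3 + 8\right) = 89 \cdot 2 \left(-8\right) 11 = 89 \left(-176\right) = -15664$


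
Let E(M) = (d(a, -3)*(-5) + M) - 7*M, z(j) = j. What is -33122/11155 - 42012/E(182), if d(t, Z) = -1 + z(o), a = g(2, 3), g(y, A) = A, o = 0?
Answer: 432640246/12125485 ≈ 35.680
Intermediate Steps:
a = 3
d(t, Z) = -1 (d(t, Z) = -1 + 0 = -1)
E(M) = 5 - 6*M (E(M) = (-1*(-5) + M) - 7*M = (5 + M) - 7*M = 5 - 6*M)
-33122/11155 - 42012/E(182) = -33122/11155 - 42012/(5 - 6*182) = -33122*1/11155 - 42012/(5 - 1092) = -33122/11155 - 42012/(-1087) = -33122/11155 - 42012*(-1/1087) = -33122/11155 + 42012/1087 = 432640246/12125485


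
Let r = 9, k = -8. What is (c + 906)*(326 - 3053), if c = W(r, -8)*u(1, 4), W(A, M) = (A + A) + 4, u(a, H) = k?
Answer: -1990710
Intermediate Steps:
u(a, H) = -8
W(A, M) = 4 + 2*A (W(A, M) = 2*A + 4 = 4 + 2*A)
c = -176 (c = (4 + 2*9)*(-8) = (4 + 18)*(-8) = 22*(-8) = -176)
(c + 906)*(326 - 3053) = (-176 + 906)*(326 - 3053) = 730*(-2727) = -1990710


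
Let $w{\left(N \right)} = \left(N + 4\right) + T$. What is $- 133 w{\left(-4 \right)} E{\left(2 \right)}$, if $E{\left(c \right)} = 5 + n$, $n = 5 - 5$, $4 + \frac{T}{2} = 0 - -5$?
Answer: $-1330$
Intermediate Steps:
$T = 2$ ($T = -8 + 2 \left(0 - -5\right) = -8 + 2 \left(0 + 5\right) = -8 + 2 \cdot 5 = -8 + 10 = 2$)
$n = 0$ ($n = 5 - 5 = 0$)
$E{\left(c \right)} = 5$ ($E{\left(c \right)} = 5 + 0 = 5$)
$w{\left(N \right)} = 6 + N$ ($w{\left(N \right)} = \left(N + 4\right) + 2 = \left(4 + N\right) + 2 = 6 + N$)
$- 133 w{\left(-4 \right)} E{\left(2 \right)} = - 133 \left(6 - 4\right) 5 = - 133 \cdot 2 \cdot 5 = \left(-133\right) 10 = -1330$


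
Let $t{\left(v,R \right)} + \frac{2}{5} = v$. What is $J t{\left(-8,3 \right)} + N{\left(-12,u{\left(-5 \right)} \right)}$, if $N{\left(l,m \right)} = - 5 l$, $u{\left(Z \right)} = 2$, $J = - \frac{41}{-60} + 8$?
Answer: $- \frac{647}{50} \approx -12.94$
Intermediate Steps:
$J = \frac{521}{60}$ ($J = \left(-41\right) \left(- \frac{1}{60}\right) + 8 = \frac{41}{60} + 8 = \frac{521}{60} \approx 8.6833$)
$t{\left(v,R \right)} = - \frac{2}{5} + v$
$J t{\left(-8,3 \right)} + N{\left(-12,u{\left(-5 \right)} \right)} = \frac{521 \left(- \frac{2}{5} - 8\right)}{60} - -60 = \frac{521}{60} \left(- \frac{42}{5}\right) + 60 = - \frac{3647}{50} + 60 = - \frac{647}{50}$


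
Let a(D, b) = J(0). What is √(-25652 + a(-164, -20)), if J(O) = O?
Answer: 22*I*√53 ≈ 160.16*I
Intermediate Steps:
a(D, b) = 0
√(-25652 + a(-164, -20)) = √(-25652 + 0) = √(-25652) = 22*I*√53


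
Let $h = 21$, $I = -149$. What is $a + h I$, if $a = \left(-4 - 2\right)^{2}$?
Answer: $-3093$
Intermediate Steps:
$a = 36$ ($a = \left(-6\right)^{2} = 36$)
$a + h I = 36 + 21 \left(-149\right) = 36 - 3129 = -3093$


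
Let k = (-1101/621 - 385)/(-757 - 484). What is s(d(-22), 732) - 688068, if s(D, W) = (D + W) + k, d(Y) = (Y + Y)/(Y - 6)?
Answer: -1235970395033/1798209 ≈ -6.8733e+5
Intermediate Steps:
d(Y) = 2*Y/(-6 + Y) (d(Y) = (2*Y)/(-6 + Y) = 2*Y/(-6 + Y))
k = 80062/256887 (k = (-1101*1/621 - 385)/(-1241) = (-367/207 - 385)*(-1/1241) = -80062/207*(-1/1241) = 80062/256887 ≈ 0.31166)
s(D, W) = 80062/256887 + D + W (s(D, W) = (D + W) + 80062/256887 = 80062/256887 + D + W)
s(d(-22), 732) - 688068 = (80062/256887 + 2*(-22)/(-6 - 22) + 732) - 688068 = (80062/256887 + 2*(-22)/(-28) + 732) - 688068 = (80062/256887 + 2*(-22)*(-1/28) + 732) - 688068 = (80062/256887 + 11/7 + 732) - 688068 = 1319675179/1798209 - 688068 = -1235970395033/1798209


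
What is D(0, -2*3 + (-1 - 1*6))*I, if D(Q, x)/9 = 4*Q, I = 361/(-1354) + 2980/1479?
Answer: 0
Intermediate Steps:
I = 3501001/2002566 (I = 361*(-1/1354) + 2980*(1/1479) = -361/1354 + 2980/1479 = 3501001/2002566 ≈ 1.7483)
D(Q, x) = 36*Q (D(Q, x) = 9*(4*Q) = 36*Q)
D(0, -2*3 + (-1 - 1*6))*I = (36*0)*(3501001/2002566) = 0*(3501001/2002566) = 0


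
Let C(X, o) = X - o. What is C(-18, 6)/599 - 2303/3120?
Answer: -1454377/1868880 ≈ -0.77821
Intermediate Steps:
C(-18, 6)/599 - 2303/3120 = (-18 - 1*6)/599 - 2303/3120 = (-18 - 6)*(1/599) - 2303*1/3120 = -24*1/599 - 2303/3120 = -24/599 - 2303/3120 = -1454377/1868880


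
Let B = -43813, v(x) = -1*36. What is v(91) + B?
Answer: -43849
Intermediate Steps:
v(x) = -36
v(91) + B = -36 - 43813 = -43849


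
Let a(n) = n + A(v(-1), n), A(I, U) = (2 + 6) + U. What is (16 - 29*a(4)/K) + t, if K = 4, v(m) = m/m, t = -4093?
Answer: -4193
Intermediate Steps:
v(m) = 1
A(I, U) = 8 + U
a(n) = 8 + 2*n (a(n) = n + (8 + n) = 8 + 2*n)
(16 - 29*a(4)/K) + t = (16 - 29*(8 + 2*4)/4) - 4093 = (16 - 29*(8 + 8)/4) - 4093 = (16 - 464/4) - 4093 = (16 - 29*4) - 4093 = (16 - 116) - 4093 = -100 - 4093 = -4193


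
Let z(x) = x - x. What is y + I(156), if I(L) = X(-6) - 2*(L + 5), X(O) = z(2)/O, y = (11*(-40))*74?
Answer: -32882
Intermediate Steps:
y = -32560 (y = -440*74 = -32560)
z(x) = 0
X(O) = 0 (X(O) = 0/O = 0)
I(L) = -10 - 2*L (I(L) = 0 - 2*(L + 5) = 0 - 2*(5 + L) = 0 + (-10 - 2*L) = -10 - 2*L)
y + I(156) = -32560 + (-10 - 2*156) = -32560 + (-10 - 312) = -32560 - 322 = -32882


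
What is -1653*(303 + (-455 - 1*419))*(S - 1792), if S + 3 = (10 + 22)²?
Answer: -727718373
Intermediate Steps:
S = 1021 (S = -3 + (10 + 22)² = -3 + 32² = -3 + 1024 = 1021)
-1653*(303 + (-455 - 1*419))*(S - 1792) = -1653*(303 + (-455 - 1*419))*(1021 - 1792) = -1653*(303 + (-455 - 419))*(-771) = -1653*(303 - 874)*(-771) = -(-943863)*(-771) = -1653*440241 = -727718373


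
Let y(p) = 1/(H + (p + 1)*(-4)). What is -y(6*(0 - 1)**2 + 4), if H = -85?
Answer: 1/129 ≈ 0.0077519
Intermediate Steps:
y(p) = 1/(-89 - 4*p) (y(p) = 1/(-85 + (p + 1)*(-4)) = 1/(-85 + (1 + p)*(-4)) = 1/(-85 + (-4 - 4*p)) = 1/(-89 - 4*p))
-y(6*(0 - 1)**2 + 4) = -(-1)/(89 + 4*(6*(0 - 1)**2 + 4)) = -(-1)/(89 + 4*(6*(-1)**2 + 4)) = -(-1)/(89 + 4*(6*1 + 4)) = -(-1)/(89 + 4*(6 + 4)) = -(-1)/(89 + 4*10) = -(-1)/(89 + 40) = -(-1)/129 = -1*(-1/129) = 1/129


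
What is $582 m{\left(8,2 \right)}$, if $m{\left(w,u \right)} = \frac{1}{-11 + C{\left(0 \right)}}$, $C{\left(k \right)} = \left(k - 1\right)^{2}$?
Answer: $- \frac{291}{5} \approx -58.2$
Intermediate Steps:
$C{\left(k \right)} = \left(-1 + k\right)^{2}$
$m{\left(w,u \right)} = - \frac{1}{10}$ ($m{\left(w,u \right)} = \frac{1}{-11 + \left(-1 + 0\right)^{2}} = \frac{1}{-11 + \left(-1\right)^{2}} = \frac{1}{-11 + 1} = \frac{1}{-10} = - \frac{1}{10}$)
$582 m{\left(8,2 \right)} = 582 \left(- \frac{1}{10}\right) = - \frac{291}{5}$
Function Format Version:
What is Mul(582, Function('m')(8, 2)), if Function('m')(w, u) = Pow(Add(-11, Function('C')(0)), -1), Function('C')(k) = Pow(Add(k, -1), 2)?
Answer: Rational(-291, 5) ≈ -58.200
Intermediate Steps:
Function('C')(k) = Pow(Add(-1, k), 2)
Function('m')(w, u) = Rational(-1, 10) (Function('m')(w, u) = Pow(Add(-11, Pow(Add(-1, 0), 2)), -1) = Pow(Add(-11, Pow(-1, 2)), -1) = Pow(Add(-11, 1), -1) = Pow(-10, -1) = Rational(-1, 10))
Mul(582, Function('m')(8, 2)) = Mul(582, Rational(-1, 10)) = Rational(-291, 5)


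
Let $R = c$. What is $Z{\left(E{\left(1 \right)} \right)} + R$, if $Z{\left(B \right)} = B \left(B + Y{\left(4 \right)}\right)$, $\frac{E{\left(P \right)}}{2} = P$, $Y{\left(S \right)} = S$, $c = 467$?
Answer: $479$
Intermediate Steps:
$E{\left(P \right)} = 2 P$
$Z{\left(B \right)} = B \left(4 + B\right)$ ($Z{\left(B \right)} = B \left(B + 4\right) = B \left(4 + B\right)$)
$R = 467$
$Z{\left(E{\left(1 \right)} \right)} + R = 2 \cdot 1 \left(4 + 2 \cdot 1\right) + 467 = 2 \left(4 + 2\right) + 467 = 2 \cdot 6 + 467 = 12 + 467 = 479$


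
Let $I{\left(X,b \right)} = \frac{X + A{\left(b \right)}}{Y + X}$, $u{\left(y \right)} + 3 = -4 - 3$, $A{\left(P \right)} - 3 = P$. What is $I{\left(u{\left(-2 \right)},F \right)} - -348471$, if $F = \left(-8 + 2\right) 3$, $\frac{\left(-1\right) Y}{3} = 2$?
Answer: $\frac{5575561}{16} \approx 3.4847 \cdot 10^{5}$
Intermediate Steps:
$A{\left(P \right)} = 3 + P$
$Y = -6$ ($Y = \left(-3\right) 2 = -6$)
$F = -18$ ($F = \left(-6\right) 3 = -18$)
$u{\left(y \right)} = -10$ ($u{\left(y \right)} = -3 - 7 = -10$)
$I{\left(X,b \right)} = \frac{3 + X + b}{-6 + X}$ ($I{\left(X,b \right)} = \frac{X + \left(3 + b\right)}{-6 + X} = \frac{3 + X + b}{-6 + X}$)
$I{\left(u{\left(-2 \right)},F \right)} - -348471 = \frac{3 - 10 - 18}{-6 - 10} - -348471 = \frac{1}{-16} \left(-25\right) + 348471 = \left(- \frac{1}{16}\right) \left(-25\right) + 348471 = \frac{25}{16} + 348471 = \frac{5575561}{16}$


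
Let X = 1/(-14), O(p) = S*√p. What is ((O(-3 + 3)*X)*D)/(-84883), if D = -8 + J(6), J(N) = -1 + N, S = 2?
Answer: 0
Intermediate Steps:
O(p) = 2*√p
X = -1/14 ≈ -0.071429
D = -3 (D = -8 + (-1 + 6) = -8 + 5 = -3)
((O(-3 + 3)*X)*D)/(-84883) = (((2*√(-3 + 3))*(-1/14))*(-3))/(-84883) = (((2*√0)*(-1/14))*(-3))*(-1/84883) = (((2*0)*(-1/14))*(-3))*(-1/84883) = ((0*(-1/14))*(-3))*(-1/84883) = (0*(-3))*(-1/84883) = 0*(-1/84883) = 0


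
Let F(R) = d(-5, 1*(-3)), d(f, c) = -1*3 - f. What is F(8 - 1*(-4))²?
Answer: 4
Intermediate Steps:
d(f, c) = -3 - f
F(R) = 2 (F(R) = -3 - 1*(-5) = -3 + 5 = 2)
F(8 - 1*(-4))² = 2² = 4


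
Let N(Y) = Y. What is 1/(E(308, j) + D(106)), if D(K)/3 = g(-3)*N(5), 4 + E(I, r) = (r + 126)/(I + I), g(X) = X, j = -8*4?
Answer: -308/15045 ≈ -0.020472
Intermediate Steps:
j = -32
E(I, r) = -4 + (126 + r)/(2*I) (E(I, r) = -4 + (r + 126)/(I + I) = -4 + (126 + r)/((2*I)) = -4 + (126 + r)*(1/(2*I)) = -4 + (126 + r)/(2*I))
D(K) = -45 (D(K) = 3*(-3*5) = 3*(-15) = -45)
1/(E(308, j) + D(106)) = 1/((½)*(126 - 32 - 8*308)/308 - 45) = 1/((½)*(1/308)*(126 - 32 - 2464) - 45) = 1/((½)*(1/308)*(-2370) - 45) = 1/(-1185/308 - 45) = 1/(-15045/308) = -308/15045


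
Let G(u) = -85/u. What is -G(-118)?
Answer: -85/118 ≈ -0.72034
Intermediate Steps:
-G(-118) = -(-85)/(-118) = -(-85)*(-1)/118 = -1*85/118 = -85/118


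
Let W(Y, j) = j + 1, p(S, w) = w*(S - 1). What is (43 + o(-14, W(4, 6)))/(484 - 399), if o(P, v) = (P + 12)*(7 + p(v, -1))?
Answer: 41/85 ≈ 0.48235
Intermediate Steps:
p(S, w) = w*(-1 + S)
W(Y, j) = 1 + j
o(P, v) = (8 - v)*(12 + P) (o(P, v) = (P + 12)*(7 - (-1 + v)) = (12 + P)*(7 + (1 - v)) = (12 + P)*(8 - v) = (8 - v)*(12 + P))
(43 + o(-14, W(4, 6)))/(484 - 399) = (43 + (96 - 12*(1 + 6) + 8*(-14) - 1*(-14)*(1 + 6)))/(484 - 399) = (43 + (96 - 12*7 - 112 - 1*(-14)*7))/85 = (43 + (96 - 84 - 112 + 98))*(1/85) = (43 - 2)*(1/85) = 41*(1/85) = 41/85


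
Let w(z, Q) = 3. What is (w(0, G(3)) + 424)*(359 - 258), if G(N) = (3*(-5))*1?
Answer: 43127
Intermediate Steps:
G(N) = -15 (G(N) = -15*1 = -15)
(w(0, G(3)) + 424)*(359 - 258) = (3 + 424)*(359 - 258) = 427*101 = 43127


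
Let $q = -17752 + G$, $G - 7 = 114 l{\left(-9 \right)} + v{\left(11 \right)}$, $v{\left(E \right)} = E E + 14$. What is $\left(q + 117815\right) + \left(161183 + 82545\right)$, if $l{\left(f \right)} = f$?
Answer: $342907$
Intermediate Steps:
$v{\left(E \right)} = 14 + E^{2}$ ($v{\left(E \right)} = E^{2} + 14 = 14 + E^{2}$)
$G = -884$ ($G = 7 + \left(114 \left(-9\right) + \left(14 + 11^{2}\right)\right) = 7 + \left(-1026 + \left(14 + 121\right)\right) = 7 + \left(-1026 + 135\right) = 7 - 891 = -884$)
$q = -18636$ ($q = -17752 - 884 = -18636$)
$\left(q + 117815\right) + \left(161183 + 82545\right) = \left(-18636 + 117815\right) + \left(161183 + 82545\right) = 99179 + 243728 = 342907$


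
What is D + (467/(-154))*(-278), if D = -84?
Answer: 58445/77 ≈ 759.03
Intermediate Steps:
D + (467/(-154))*(-278) = -84 + (467/(-154))*(-278) = -84 + (467*(-1/154))*(-278) = -84 - 467/154*(-278) = -84 + 64913/77 = 58445/77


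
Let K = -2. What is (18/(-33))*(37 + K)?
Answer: -210/11 ≈ -19.091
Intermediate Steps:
(18/(-33))*(37 + K) = (18/(-33))*(37 - 2) = (18*(-1/33))*35 = -6/11*35 = -210/11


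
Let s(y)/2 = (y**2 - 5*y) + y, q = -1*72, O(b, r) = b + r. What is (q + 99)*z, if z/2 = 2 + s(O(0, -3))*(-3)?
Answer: -6696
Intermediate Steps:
q = -72
s(y) = -8*y + 2*y**2 (s(y) = 2*((y**2 - 5*y) + y) = 2*(y**2 - 4*y) = -8*y + 2*y**2)
z = -248 (z = 2*(2 + (2*(0 - 3)*(-4 + (0 - 3)))*(-3)) = 2*(2 + (2*(-3)*(-4 - 3))*(-3)) = 2*(2 + (2*(-3)*(-7))*(-3)) = 2*(2 + 42*(-3)) = 2*(2 - 126) = 2*(-124) = -248)
(q + 99)*z = (-72 + 99)*(-248) = 27*(-248) = -6696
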